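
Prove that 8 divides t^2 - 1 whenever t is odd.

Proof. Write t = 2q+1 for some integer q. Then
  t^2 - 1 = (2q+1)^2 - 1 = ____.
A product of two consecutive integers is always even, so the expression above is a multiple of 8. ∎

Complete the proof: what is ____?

4q(q + 1)

(2q+1)^2 - 1 = 4q^2 + 4q + 1 - 1 = 4q^2 + 4q = 4q(q+1).
Since q and q+1 are consecutive, q(q+1) is even, and 4·(even) is a multiple of 8.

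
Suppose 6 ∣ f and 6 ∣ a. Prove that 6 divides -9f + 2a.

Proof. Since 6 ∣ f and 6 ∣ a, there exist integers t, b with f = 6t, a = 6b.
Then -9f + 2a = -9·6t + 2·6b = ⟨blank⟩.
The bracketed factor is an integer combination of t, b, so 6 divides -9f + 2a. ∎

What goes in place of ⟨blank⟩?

6(2b - 9t)

Pull the common 6 out of every term: -9·6t + 2·6b = 6(2b - 9t).
2b - 9t is an integer, which exhibits the divisibility.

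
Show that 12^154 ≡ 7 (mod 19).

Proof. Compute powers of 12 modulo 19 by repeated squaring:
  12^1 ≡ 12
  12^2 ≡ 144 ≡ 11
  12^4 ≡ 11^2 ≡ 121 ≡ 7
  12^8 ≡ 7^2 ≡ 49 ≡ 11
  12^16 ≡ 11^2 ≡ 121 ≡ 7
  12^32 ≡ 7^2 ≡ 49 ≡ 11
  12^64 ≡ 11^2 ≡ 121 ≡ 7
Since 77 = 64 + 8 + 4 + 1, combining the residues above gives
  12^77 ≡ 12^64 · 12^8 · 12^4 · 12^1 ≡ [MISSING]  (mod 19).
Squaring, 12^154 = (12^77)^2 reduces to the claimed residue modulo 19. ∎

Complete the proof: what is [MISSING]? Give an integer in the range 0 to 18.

8

Multiply the listed residues: 7 · 11 · 7 · 12 = 77 → 539 → 6468.
Reducing modulo 19: 6468 = 340·19 + 8, so 12^77 ≡ 8.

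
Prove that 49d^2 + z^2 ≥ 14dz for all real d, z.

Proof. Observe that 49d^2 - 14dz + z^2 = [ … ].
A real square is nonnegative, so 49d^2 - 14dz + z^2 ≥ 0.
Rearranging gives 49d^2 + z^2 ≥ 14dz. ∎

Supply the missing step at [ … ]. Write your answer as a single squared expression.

The leading and trailing coefficients are 7^2 and 1^2, and 14 = 2·7·1, so the trinomial is (7d - z)^2.
Hence 49d^2 - 14dz + z^2 ≥ 0.

(7d - z)^2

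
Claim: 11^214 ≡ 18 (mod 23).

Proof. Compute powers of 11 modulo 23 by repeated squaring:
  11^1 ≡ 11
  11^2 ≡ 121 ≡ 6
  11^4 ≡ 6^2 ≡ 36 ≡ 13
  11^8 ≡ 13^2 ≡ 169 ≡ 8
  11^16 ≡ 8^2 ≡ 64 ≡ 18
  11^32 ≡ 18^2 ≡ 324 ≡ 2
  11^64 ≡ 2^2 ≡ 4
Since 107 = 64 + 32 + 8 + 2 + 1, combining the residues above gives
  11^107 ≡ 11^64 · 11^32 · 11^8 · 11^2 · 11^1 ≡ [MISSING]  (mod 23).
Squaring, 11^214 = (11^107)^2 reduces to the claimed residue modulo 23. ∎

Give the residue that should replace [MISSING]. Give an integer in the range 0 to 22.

15

Multiply the listed residues: 4 · 2 · 8 · 6 · 11 = 8 → 64 → 384 → 4224.
Reducing modulo 23: 4224 = 183·23 + 15, so 11^107 ≡ 15.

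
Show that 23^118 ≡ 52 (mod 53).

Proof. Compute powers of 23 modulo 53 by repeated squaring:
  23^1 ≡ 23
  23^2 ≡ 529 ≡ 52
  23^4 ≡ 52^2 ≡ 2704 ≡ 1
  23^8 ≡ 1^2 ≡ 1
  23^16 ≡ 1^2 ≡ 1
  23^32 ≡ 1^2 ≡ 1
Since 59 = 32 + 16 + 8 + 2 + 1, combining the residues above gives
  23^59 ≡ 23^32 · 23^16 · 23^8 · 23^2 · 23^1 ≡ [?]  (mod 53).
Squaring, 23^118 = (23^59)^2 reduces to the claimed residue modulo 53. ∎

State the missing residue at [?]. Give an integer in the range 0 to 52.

30

23^32 · 23^16 · 23^8 · 23^2 · 23^1 ≡ 1 · 1 · 1 · 52 · 23 = 1196.
1196 mod 53 = 30, so 23^59 ≡ 30 (mod 53).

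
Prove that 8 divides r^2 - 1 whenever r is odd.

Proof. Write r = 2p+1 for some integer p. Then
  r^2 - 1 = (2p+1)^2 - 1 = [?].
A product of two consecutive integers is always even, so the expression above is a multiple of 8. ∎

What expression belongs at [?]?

(2p+1)^2 - 1 = 4p^2 + 4p + 1 - 1 = 4p^2 + 4p = 4p(p+1).
Since p and p+1 are consecutive, p(p+1) is even, and 4·(even) is a multiple of 8.

4p(p + 1)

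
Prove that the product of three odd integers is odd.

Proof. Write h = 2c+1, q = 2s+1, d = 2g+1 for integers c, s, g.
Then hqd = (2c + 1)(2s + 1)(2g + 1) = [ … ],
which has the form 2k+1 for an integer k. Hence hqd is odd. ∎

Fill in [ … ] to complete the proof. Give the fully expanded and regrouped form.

2(4cgs + 2cg + 2cs + c + 2gs + g + s) + 1

(2c + 1)(2s + 1)(2g + 1) = 8cgs + 4cg + 4cs + 2c + 4gs + 2g + 2s + 1
= 2(4cgs + 2cg + 2cs + c + 2gs + g + s) + 1.
Since 4cgs + 2cg + 2cs + c + 2gs + g + s is an integer, the product is of the form 2k+1 for an integer k.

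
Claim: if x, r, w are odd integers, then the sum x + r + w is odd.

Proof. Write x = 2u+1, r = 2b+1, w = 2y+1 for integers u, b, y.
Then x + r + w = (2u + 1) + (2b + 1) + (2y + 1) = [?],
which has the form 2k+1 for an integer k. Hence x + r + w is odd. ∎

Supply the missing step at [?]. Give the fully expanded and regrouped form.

2(b + u + y + 1) + 1

(2u + 1) + (2b + 1) + (2y + 1) = 2b + 2u + 2y + 3
= 2(b + u + y + 1) + 1.
Since b + u + y + 1 is an integer, the sum is of the form 2k+1 for an integer k.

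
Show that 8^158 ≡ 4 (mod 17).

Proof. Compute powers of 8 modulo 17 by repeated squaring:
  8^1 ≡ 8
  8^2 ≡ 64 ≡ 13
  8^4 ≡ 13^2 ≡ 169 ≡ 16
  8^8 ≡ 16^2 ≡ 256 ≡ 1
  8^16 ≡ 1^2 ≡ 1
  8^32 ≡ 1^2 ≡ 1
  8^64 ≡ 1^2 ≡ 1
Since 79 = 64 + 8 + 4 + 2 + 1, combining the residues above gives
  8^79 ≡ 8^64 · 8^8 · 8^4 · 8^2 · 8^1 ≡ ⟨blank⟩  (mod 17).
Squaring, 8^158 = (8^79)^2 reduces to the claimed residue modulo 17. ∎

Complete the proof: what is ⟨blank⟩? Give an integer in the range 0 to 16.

15

8^64 · 8^8 · 8^4 · 8^2 · 8^1 ≡ 1 · 1 · 16 · 13 · 8 = 1664.
1664 mod 17 = 15, so 8^79 ≡ 15 (mod 17).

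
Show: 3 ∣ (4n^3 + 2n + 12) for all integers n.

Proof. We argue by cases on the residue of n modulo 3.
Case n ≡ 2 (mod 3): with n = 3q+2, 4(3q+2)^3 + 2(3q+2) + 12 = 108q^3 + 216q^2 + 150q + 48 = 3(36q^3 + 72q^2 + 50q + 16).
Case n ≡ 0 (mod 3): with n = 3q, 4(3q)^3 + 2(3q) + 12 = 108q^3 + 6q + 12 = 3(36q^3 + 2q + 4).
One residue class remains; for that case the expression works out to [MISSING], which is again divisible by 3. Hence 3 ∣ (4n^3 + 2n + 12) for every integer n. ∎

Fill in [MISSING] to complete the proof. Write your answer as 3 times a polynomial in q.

3(36q^3 + 36q^2 + 14q + 6)

Only n ≡ 1 (mod 3) is unaccounted for. Put n = 3q+1:
4(3q+1)^3 + 2(3q+1) + 12 expands to 108q^3 + 108q^2 + 42q + 18,
and factoring out 3 leaves 3(36q^3 + 36q^2 + 14q + 6).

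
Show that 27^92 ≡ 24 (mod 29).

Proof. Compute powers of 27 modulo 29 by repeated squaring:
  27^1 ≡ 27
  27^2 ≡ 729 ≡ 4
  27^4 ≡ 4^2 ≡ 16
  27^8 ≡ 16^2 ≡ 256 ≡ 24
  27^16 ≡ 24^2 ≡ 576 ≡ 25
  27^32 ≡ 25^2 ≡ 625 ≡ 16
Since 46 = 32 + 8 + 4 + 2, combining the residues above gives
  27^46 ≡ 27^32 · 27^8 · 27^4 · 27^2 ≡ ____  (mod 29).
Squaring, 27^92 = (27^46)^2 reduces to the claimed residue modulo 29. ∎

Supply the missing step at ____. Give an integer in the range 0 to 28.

27^32 · 27^8 · 27^4 · 27^2 ≡ 16 · 24 · 16 · 4 = 24576.
24576 mod 29 = 13, so 27^46 ≡ 13 (mod 29).

13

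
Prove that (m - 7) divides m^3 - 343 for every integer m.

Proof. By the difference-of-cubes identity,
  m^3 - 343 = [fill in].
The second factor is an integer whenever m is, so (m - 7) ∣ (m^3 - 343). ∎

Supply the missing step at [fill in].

(m - 7)(m^2 + 7m + 49)

a^3 - b^3 = (a - b)(a^2 + ab + b^2). With a = m, b = 7:
m^3 - 343 = (m - 7)(m^2 + 7m + 49).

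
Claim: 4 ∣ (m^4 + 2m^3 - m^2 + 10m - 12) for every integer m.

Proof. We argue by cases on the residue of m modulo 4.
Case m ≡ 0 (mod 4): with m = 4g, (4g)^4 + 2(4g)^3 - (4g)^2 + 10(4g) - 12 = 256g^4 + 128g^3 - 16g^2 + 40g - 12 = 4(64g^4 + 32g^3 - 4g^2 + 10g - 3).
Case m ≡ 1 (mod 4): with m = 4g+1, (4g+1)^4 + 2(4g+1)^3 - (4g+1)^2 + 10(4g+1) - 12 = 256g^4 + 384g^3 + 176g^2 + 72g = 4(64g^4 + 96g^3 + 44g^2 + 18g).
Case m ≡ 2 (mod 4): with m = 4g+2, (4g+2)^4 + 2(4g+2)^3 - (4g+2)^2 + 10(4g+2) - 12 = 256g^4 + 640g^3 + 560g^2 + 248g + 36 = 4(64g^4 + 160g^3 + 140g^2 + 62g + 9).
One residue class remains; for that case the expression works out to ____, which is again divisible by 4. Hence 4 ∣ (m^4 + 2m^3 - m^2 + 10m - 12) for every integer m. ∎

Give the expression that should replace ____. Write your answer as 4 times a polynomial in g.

Only m ≡ 3 (mod 4) is unaccounted for. Put m = 4g+3:
(4g+3)^4 + 2(4g+3)^3 - (4g+3)^2 + 10(4g+3) - 12 expands to 256g^4 + 896g^3 + 1136g^2 + 664g + 144,
and factoring out 4 leaves 4(64g^4 + 224g^3 + 284g^2 + 166g + 36).

4(64g^4 + 224g^3 + 284g^2 + 166g + 36)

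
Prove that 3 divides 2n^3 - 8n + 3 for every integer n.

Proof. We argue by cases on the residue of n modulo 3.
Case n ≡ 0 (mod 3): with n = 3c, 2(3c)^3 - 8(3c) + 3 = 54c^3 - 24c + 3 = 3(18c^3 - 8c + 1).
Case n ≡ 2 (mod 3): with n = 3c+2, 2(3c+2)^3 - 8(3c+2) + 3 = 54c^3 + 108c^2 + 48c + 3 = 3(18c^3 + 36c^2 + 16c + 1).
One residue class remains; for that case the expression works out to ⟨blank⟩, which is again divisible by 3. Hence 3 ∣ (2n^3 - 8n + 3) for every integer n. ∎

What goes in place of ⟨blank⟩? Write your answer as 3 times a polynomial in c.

3(18c^3 + 18c^2 - 2c - 1)

The residues treated are {0, 2}, so the missing case is n ≡ 1 (mod 3); write n = 3c+1.
Then 2(3c+1)^3 - 8(3c+1) + 3 = 54c^3 + 54c^2 - 6c - 3 = 3(18c^3 + 18c^2 - 2c - 1).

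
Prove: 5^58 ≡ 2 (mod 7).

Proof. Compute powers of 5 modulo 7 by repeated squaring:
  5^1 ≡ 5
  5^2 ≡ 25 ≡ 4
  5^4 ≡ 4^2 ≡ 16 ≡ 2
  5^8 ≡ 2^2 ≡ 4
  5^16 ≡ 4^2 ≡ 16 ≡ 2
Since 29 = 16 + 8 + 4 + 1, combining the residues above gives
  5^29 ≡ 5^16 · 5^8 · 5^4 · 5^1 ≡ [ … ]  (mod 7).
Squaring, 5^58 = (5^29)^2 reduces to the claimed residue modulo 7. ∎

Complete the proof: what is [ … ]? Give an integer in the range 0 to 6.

3

5^16 · 5^8 · 5^4 · 5^1 ≡ 2 · 4 · 2 · 5 = 80.
80 mod 7 = 3, so 5^29 ≡ 3 (mod 7).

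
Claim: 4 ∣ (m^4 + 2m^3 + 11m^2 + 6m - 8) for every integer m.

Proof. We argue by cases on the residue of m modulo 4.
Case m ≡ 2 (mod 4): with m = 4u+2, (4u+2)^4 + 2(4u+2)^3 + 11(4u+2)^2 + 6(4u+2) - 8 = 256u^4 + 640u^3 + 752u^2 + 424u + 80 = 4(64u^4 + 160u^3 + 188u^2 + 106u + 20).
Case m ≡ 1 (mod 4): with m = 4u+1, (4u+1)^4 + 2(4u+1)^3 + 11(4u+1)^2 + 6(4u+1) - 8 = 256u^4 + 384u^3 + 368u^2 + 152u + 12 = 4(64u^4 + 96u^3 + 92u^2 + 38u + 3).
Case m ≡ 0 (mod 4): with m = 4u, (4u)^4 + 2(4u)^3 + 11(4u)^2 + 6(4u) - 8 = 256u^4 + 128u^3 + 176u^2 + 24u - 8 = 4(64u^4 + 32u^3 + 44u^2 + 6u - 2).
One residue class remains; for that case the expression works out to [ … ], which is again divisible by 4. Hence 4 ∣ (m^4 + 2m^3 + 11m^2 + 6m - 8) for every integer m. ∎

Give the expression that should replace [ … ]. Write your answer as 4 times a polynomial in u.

4(64u^4 + 224u^3 + 332u^2 + 234u + 61)

The residues treated are {2, 1, 0}, so the missing case is m ≡ 3 (mod 4); write m = 4u+3.
Then (4u+3)^4 + 2(4u+3)^3 + 11(4u+3)^2 + 6(4u+3) - 8 = 256u^4 + 896u^3 + 1328u^2 + 936u + 244 = 4(64u^4 + 224u^3 + 332u^2 + 234u + 61).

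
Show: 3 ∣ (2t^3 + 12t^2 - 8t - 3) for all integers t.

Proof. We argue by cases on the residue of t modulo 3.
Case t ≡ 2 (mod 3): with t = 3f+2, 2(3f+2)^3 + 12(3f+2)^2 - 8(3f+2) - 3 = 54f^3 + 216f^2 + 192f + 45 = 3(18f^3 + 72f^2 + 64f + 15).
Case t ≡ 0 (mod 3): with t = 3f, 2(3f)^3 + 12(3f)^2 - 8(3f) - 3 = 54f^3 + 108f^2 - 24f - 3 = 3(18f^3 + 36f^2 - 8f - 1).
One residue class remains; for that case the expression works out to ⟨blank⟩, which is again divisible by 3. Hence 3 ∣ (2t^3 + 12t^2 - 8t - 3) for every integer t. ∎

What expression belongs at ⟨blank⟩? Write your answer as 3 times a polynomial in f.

The residues treated are {2, 0}, so the missing case is t ≡ 1 (mod 3); write t = 3f+1.
Then 2(3f+1)^3 + 12(3f+1)^2 - 8(3f+1) - 3 = 54f^3 + 162f^2 + 66f + 3 = 3(18f^3 + 54f^2 + 22f + 1).

3(18f^3 + 54f^2 + 22f + 1)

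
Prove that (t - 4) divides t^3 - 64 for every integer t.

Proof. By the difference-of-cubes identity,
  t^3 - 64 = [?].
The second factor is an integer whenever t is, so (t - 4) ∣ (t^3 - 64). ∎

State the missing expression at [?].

(t - 4)(t^2 + 4t + 16)

Polynomial division of t^3 - 64 by t - 4 leaves remainder 0 and quotient t^2 + 4t + 16.
Hence t^3 - 64 = (t - 4)(t^2 + 4t + 16).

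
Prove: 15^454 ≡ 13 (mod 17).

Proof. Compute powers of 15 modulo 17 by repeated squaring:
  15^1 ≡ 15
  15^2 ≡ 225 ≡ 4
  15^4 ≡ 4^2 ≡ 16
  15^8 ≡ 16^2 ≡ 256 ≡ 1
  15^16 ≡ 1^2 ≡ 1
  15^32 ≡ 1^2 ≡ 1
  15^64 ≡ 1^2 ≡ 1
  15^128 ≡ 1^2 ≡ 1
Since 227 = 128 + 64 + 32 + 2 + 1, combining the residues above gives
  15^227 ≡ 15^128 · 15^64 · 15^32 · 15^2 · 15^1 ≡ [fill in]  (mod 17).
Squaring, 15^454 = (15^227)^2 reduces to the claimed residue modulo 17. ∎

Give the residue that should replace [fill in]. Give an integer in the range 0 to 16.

9

Multiply the listed residues: 1 · 1 · 1 · 4 · 15 = 1 → 1 → 4 → 60.
Reducing modulo 17: 60 = 3·17 + 9, so 15^227 ≡ 9.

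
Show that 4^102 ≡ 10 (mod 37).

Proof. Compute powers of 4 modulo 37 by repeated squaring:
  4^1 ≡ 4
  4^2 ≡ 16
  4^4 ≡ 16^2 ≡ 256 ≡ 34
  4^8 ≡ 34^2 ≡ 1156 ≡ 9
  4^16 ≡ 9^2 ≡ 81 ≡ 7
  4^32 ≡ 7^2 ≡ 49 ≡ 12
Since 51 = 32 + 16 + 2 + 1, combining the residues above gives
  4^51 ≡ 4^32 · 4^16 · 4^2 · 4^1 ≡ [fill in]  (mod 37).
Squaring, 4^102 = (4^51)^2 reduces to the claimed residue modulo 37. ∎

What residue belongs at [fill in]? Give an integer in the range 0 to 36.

11

4^32 · 4^16 · 4^2 · 4^1 ≡ 12 · 7 · 16 · 4 = 5376.
5376 mod 37 = 11, so 4^51 ≡ 11 (mod 37).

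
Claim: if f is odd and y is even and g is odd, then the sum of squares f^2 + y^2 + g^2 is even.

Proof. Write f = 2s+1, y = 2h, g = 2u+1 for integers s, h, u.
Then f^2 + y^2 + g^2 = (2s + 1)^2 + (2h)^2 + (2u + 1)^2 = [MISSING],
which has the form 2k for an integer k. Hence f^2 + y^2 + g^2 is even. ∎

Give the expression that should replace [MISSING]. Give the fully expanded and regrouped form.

2(2h^2 + 2s^2 + 2s + 2u^2 + 2u + 1)

Expanding: (2s + 1)^2 + (2h)^2 + (2u + 1)^2 = 4h^2 + 4s^2 + 4s + 4u^2 + 4u + 2.
Every term is even; pulling out the factor of 2 gives 2(2h^2 + 2s^2 + 2s + 2u^2 + 2u + 1).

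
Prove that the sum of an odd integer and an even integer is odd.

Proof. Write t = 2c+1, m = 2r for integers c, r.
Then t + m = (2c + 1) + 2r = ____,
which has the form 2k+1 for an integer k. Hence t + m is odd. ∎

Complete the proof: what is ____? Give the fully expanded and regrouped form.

(2c + 1) + 2r = 2c + 2r + 1
= 2(c + r) + 1.
Since c + r is an integer, the sum is of the form 2k+1 for an integer k.

2(c + r) + 1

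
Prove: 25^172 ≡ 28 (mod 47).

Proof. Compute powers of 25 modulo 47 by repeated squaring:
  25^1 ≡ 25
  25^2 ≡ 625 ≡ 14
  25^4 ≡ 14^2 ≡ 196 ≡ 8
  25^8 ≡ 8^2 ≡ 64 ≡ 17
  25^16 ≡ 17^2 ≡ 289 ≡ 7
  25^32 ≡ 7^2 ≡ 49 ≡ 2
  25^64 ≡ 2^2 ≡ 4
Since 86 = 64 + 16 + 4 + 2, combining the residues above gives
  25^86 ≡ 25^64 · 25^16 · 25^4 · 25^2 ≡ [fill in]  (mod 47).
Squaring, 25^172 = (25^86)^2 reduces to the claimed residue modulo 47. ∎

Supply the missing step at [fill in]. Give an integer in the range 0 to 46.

34

25^64 · 25^16 · 25^4 · 25^2 ≡ 4 · 7 · 8 · 14 = 3136.
3136 mod 47 = 34, so 25^86 ≡ 34 (mod 47).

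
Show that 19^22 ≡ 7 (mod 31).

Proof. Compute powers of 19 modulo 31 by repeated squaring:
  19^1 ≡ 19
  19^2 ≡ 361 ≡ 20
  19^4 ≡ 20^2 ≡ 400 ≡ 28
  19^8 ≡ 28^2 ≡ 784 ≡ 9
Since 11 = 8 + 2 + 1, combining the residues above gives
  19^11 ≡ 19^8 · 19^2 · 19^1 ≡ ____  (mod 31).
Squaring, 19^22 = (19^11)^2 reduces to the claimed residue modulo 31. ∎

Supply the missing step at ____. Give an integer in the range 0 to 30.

10

19^8 · 19^2 · 19^1 ≡ 9 · 20 · 19 = 3420.
3420 mod 31 = 10, so 19^11 ≡ 10 (mod 31).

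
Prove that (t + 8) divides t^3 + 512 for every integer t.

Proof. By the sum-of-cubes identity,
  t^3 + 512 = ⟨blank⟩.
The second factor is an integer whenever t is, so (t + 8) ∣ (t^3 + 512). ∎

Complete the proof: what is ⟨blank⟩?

Polynomial division of t^3 + 512 by t + 8 leaves remainder 0 and quotient t^2 - 8t + 64.
Hence t^3 + 512 = (t + 8)(t^2 - 8t + 64).

(t + 8)(t^2 - 8t + 64)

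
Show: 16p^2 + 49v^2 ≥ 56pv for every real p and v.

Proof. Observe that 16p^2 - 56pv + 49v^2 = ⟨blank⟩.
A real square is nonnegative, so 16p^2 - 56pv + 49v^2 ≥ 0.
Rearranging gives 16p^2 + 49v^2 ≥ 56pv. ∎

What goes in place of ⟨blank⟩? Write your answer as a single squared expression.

(4p - 7v)^2

16p^2 - 56pv + 49v^2 is a perfect-square trinomial: the outer terms are (4p)^2 and (7v)^2, and the cross term is -2·4p·7v.
So 16p^2 - 56pv + 49v^2 = (4p - 7v)^2 ≥ 0.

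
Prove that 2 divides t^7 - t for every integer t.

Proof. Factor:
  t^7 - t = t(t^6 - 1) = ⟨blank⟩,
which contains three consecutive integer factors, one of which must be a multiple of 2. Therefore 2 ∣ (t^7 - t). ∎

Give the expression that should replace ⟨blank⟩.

(t - 1)t(t + 1)(t^4 + t^2 + 1)

t^6 - 1 = (t^2 - 1)(t^4 + t^2 + 1), and t^2 - 1 = (t-1)(t+1).
So t(t^6 - 1) = (t - 1)t(t + 1)(t^4 + t^2 + 1).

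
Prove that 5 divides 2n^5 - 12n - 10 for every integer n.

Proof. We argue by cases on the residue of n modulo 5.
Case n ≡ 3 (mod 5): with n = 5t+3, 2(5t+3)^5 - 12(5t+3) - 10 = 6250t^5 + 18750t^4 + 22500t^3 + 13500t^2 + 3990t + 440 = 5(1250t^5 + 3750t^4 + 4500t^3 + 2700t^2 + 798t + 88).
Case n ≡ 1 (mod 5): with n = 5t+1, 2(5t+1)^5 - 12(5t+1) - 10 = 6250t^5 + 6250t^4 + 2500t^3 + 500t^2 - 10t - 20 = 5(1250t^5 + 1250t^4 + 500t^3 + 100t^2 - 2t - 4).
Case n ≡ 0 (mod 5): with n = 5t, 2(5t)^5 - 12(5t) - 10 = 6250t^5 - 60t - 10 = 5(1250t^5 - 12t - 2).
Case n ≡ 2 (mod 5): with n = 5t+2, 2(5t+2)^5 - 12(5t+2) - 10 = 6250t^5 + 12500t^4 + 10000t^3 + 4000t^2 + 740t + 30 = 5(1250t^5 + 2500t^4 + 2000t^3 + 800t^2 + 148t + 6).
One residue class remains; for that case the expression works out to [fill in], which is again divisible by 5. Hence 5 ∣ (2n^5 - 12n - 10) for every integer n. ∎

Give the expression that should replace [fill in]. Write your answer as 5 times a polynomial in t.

Only n ≡ 4 (mod 5) is unaccounted for. Put n = 5t+4:
2(5t+4)^5 - 12(5t+4) - 10 expands to 6250t^5 + 25000t^4 + 40000t^3 + 32000t^2 + 12740t + 1990,
and factoring out 5 leaves 5(1250t^5 + 5000t^4 + 8000t^3 + 6400t^2 + 2548t + 398).

5(1250t^5 + 5000t^4 + 8000t^3 + 6400t^2 + 2548t + 398)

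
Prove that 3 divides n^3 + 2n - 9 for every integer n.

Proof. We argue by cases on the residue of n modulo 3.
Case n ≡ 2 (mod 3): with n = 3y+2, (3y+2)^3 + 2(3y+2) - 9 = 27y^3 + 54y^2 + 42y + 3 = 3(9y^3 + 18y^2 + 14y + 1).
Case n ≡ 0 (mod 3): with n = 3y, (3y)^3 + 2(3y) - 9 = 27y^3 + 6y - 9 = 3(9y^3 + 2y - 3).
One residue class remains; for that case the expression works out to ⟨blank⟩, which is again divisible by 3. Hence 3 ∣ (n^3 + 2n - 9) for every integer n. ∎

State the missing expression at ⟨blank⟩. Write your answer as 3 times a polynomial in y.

3(9y^3 + 9y^2 + 5y - 2)

The residues treated are {2, 0}, so the missing case is n ≡ 1 (mod 3); write n = 3y+1.
Then (3y+1)^3 + 2(3y+1) - 9 = 27y^3 + 27y^2 + 15y - 6 = 3(9y^3 + 9y^2 + 5y - 2).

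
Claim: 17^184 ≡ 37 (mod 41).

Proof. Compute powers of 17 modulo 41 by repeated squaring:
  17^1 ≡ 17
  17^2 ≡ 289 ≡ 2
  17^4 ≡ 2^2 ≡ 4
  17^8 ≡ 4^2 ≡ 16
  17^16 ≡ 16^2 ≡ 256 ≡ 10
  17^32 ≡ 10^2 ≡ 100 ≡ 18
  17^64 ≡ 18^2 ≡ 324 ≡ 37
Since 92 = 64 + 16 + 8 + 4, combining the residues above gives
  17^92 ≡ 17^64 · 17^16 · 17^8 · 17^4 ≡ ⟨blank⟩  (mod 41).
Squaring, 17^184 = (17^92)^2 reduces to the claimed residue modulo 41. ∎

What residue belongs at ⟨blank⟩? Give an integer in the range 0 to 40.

23

Multiply the listed residues: 37 · 10 · 16 · 4 = 370 → 5920 → 23680.
Reducing modulo 41: 23680 = 577·41 + 23, so 17^92 ≡ 23.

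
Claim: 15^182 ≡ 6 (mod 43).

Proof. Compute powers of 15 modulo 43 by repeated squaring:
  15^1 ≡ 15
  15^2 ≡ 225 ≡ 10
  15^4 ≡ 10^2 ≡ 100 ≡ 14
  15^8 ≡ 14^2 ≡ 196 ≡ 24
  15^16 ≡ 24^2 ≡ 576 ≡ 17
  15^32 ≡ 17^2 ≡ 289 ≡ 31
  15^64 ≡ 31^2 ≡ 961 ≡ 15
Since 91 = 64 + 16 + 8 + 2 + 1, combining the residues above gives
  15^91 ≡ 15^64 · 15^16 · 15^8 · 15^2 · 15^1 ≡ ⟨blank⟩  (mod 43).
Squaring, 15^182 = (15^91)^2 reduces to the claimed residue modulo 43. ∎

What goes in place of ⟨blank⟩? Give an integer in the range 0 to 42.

15^64 · 15^16 · 15^8 · 15^2 · 15^1 ≡ 15 · 17 · 24 · 10 · 15 = 918000.
918000 mod 43 = 36, so 15^91 ≡ 36 (mod 43).

36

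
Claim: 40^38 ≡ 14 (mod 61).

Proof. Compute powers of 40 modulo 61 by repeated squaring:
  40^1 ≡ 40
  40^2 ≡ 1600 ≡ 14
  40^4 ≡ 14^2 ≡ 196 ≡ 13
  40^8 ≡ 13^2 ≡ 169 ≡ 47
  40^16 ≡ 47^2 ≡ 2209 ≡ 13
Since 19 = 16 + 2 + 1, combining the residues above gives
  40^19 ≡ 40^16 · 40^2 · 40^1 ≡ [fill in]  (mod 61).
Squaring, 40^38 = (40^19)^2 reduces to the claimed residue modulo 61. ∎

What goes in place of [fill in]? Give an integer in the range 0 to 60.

40^16 · 40^2 · 40^1 ≡ 13 · 14 · 40 = 7280.
7280 mod 61 = 21, so 40^19 ≡ 21 (mod 61).

21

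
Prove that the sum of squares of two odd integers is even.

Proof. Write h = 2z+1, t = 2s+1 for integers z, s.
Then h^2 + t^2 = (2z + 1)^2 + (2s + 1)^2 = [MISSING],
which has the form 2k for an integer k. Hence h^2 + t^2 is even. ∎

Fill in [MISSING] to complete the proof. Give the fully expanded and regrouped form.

Expanding: (2z + 1)^2 + (2s + 1)^2 = 4s^2 + 4s + 4z^2 + 4z + 2.
Every term is even; pulling out the factor of 2 gives 2(2s^2 + 2s + 2z^2 + 2z + 1).

2(2s^2 + 2s + 2z^2 + 2z + 1)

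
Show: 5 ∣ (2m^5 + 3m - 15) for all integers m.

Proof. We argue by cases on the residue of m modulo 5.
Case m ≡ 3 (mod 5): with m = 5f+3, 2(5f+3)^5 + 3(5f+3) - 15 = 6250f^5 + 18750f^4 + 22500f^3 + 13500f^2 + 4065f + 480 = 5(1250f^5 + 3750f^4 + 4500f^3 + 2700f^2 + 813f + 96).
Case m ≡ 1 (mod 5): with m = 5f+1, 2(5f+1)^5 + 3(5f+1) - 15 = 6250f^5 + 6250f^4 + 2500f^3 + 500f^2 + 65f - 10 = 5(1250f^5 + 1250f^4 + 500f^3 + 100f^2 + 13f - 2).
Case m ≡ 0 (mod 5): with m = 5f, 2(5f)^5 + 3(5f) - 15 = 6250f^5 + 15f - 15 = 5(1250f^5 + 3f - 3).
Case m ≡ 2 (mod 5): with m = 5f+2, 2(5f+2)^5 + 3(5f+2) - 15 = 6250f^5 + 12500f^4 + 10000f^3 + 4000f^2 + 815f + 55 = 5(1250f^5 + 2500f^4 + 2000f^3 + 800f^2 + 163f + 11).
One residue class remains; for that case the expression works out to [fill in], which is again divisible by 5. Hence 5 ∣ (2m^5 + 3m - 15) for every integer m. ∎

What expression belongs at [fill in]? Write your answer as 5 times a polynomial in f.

The residues treated are {3, 1, 0, 2}, so the missing case is m ≡ 4 (mod 5); write m = 5f+4.
Then 2(5f+4)^5 + 3(5f+4) - 15 = 6250f^5 + 25000f^4 + 40000f^3 + 32000f^2 + 12815f + 2045 = 5(1250f^5 + 5000f^4 + 8000f^3 + 6400f^2 + 2563f + 409).

5(1250f^5 + 5000f^4 + 8000f^3 + 6400f^2 + 2563f + 409)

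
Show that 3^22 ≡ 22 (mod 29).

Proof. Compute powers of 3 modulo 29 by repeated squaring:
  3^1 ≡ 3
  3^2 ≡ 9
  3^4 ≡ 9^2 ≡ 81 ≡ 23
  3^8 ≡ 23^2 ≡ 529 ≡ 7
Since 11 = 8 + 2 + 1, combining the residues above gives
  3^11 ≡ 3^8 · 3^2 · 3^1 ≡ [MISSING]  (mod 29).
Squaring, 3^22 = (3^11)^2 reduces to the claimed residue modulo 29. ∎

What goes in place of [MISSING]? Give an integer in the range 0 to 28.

15

3^8 · 3^2 · 3^1 ≡ 7 · 9 · 3 = 189.
189 mod 29 = 15, so 3^11 ≡ 15 (mod 29).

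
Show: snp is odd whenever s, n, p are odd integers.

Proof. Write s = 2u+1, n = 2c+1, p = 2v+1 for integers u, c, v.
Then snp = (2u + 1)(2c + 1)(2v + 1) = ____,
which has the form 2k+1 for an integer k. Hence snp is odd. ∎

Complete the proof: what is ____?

Expanding: (2u + 1)(2c + 1)(2v + 1) = 8cuv + 4cu + 4cv + 2c + 4uv + 2u + 2v + 1.
Every term except the constant is even, so this is 2(4cuv + 2cu + 2cv + c + 2uv + u + v) + 1,
and 4cuv + 2cu + 2cv + c + 2uv + u + v ∈ ℤ gives the required form.

2(4cuv + 2cu + 2cv + c + 2uv + u + v) + 1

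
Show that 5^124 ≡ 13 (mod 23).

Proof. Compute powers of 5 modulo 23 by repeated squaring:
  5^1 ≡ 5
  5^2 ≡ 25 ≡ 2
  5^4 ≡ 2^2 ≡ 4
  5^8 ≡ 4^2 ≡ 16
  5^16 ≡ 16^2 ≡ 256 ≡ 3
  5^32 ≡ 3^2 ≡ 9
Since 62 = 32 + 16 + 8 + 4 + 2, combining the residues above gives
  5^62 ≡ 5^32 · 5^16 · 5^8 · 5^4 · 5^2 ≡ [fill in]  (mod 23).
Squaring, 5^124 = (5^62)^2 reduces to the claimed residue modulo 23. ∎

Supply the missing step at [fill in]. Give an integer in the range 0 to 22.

5^32 · 5^16 · 5^8 · 5^4 · 5^2 ≡ 9 · 3 · 16 · 4 · 2 = 3456.
3456 mod 23 = 6, so 5^62 ≡ 6 (mod 23).

6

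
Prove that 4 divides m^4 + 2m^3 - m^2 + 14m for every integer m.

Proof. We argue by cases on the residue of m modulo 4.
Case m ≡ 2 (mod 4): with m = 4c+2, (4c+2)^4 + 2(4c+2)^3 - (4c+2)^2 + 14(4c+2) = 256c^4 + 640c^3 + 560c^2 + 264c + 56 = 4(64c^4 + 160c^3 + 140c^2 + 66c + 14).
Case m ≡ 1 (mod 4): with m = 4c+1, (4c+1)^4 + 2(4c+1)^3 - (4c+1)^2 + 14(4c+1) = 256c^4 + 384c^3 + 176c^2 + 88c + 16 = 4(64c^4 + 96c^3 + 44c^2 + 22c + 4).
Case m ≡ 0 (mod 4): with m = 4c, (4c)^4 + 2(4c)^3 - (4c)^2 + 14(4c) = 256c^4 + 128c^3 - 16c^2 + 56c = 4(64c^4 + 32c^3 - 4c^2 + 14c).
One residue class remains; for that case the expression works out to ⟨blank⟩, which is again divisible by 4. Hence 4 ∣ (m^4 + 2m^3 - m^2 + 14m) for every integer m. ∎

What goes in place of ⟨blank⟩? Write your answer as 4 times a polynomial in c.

4(64c^4 + 224c^3 + 284c^2 + 170c + 42)

Only m ≡ 3 (mod 4) is unaccounted for. Put m = 4c+3:
(4c+3)^4 + 2(4c+3)^3 - (4c+3)^2 + 14(4c+3) expands to 256c^4 + 896c^3 + 1136c^2 + 680c + 168,
and factoring out 4 leaves 4(64c^4 + 224c^3 + 284c^2 + 170c + 42).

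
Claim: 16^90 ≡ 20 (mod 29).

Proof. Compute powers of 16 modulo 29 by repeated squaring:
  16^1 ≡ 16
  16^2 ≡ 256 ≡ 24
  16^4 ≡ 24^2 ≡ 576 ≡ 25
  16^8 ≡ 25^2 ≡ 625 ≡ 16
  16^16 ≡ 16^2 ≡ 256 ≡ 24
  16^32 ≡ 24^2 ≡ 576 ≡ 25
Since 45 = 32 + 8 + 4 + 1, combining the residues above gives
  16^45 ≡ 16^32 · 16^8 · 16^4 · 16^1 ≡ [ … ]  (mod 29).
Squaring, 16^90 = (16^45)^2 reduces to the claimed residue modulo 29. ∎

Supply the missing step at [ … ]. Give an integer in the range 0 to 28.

7

Multiply the listed residues: 25 · 16 · 25 · 16 = 400 → 10000 → 160000.
Reducing modulo 29: 160000 = 5517·29 + 7, so 16^45 ≡ 7.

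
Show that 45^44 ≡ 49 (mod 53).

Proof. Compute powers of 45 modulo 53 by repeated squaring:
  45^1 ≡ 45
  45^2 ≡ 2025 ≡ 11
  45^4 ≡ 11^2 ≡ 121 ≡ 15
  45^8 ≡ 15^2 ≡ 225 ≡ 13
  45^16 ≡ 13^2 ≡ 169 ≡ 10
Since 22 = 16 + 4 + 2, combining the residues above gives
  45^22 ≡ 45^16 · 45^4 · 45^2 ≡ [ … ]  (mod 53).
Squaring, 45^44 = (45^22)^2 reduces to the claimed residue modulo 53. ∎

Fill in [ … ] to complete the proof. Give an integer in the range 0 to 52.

Multiply the listed residues: 10 · 15 · 11 = 150 → 1650.
Reducing modulo 53: 1650 = 31·53 + 7, so 45^22 ≡ 7.

7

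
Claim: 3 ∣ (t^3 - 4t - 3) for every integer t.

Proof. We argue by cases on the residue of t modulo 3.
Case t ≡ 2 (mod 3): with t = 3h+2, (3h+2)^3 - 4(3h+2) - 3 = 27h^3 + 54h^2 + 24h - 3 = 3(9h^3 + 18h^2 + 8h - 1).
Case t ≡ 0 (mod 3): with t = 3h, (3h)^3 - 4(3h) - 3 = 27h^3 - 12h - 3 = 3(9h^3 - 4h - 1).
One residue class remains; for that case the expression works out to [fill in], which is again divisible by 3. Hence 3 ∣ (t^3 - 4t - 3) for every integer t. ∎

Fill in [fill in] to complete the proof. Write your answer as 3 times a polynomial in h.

Only t ≡ 1 (mod 3) is unaccounted for. Put t = 3h+1:
(3h+1)^3 - 4(3h+1) - 3 expands to 27h^3 + 27h^2 - 3h - 6,
and factoring out 3 leaves 3(9h^3 + 9h^2 - h - 2).

3(9h^3 + 9h^2 - h - 2)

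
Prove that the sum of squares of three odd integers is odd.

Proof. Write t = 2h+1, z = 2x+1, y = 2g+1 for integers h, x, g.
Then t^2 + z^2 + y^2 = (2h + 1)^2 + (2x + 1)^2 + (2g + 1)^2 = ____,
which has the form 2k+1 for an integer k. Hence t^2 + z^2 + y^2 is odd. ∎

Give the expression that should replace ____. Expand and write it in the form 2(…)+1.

2(2g^2 + 2g + 2h^2 + 2h + 2x^2 + 2x + 1) + 1

(2h + 1)^2 + (2x + 1)^2 + (2g + 1)^2 = 4g^2 + 4g + 4h^2 + 4h + 4x^2 + 4x + 3
= 2(2g^2 + 2g + 2h^2 + 2h + 2x^2 + 2x + 1) + 1.
Since 2g^2 + 2g + 2h^2 + 2h + 2x^2 + 2x + 1 is an integer, the sum of squares is of the form 2k+1 for an integer k.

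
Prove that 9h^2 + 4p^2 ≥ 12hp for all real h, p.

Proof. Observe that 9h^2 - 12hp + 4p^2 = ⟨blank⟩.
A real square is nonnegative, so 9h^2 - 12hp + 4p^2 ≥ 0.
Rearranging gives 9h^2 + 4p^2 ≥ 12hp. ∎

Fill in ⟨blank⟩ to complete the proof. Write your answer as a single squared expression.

(3h - 2p)^2

9h^2 - 12hp + 4p^2 is a perfect-square trinomial: the outer terms are (3h)^2 and (2p)^2, and the cross term is -2·3h·2p.
So 9h^2 - 12hp + 4p^2 = (3h - 2p)^2 ≥ 0.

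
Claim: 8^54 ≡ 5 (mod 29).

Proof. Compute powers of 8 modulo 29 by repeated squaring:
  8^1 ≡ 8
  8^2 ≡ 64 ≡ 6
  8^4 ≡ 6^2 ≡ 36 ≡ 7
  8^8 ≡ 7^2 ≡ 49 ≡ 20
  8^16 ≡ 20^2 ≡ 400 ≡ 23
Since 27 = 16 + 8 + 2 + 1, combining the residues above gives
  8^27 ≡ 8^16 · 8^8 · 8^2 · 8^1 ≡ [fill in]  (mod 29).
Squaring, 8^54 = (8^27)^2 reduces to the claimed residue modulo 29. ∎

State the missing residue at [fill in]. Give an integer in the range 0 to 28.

11

Multiply the listed residues: 23 · 20 · 6 · 8 = 460 → 2760 → 22080.
Reducing modulo 29: 22080 = 761·29 + 11, so 8^27 ≡ 11.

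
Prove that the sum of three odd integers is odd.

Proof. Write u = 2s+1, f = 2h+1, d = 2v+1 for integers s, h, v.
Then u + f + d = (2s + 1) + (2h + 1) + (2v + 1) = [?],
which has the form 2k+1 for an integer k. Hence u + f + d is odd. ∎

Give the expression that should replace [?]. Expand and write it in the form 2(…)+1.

2(h + s + v + 1) + 1

Expanding: (2s + 1) + (2h + 1) + (2v + 1) = 2h + 2s + 2v + 3.
Every term except the constant is even, so this is 2(h + s + v + 1) + 1,
and h + s + v + 1 ∈ ℤ gives the required form.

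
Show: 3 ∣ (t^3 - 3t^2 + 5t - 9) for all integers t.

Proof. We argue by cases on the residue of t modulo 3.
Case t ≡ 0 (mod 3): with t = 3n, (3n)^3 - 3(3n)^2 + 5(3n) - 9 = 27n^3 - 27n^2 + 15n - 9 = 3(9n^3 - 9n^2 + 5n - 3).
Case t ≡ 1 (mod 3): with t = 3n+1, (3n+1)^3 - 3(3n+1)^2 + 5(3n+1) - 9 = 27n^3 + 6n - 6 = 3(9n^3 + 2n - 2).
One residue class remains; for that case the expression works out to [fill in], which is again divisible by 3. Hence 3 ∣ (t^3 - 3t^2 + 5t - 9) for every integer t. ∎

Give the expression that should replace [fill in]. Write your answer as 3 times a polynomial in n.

Only t ≡ 2 (mod 3) is unaccounted for. Put t = 3n+2:
(3n+2)^3 - 3(3n+2)^2 + 5(3n+2) - 9 expands to 27n^3 + 27n^2 + 15n - 3,
and factoring out 3 leaves 3(9n^3 + 9n^2 + 5n - 1).

3(9n^3 + 9n^2 + 5n - 1)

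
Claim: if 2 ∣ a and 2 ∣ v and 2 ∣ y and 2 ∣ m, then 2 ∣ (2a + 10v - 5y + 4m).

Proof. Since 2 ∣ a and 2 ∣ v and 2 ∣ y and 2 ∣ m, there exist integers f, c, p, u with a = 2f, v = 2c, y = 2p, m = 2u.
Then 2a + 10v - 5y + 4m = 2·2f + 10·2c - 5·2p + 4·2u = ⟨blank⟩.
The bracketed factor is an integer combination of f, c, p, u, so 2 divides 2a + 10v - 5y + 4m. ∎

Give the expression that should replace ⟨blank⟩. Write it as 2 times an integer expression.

2(10c + 2f - 5p + 4u)

Pull the common 2 out of every term: 2·2f + 10·2c - 5·2p + 4·2u = 2(10c + 2f - 5p + 4u).
10c + 2f - 5p + 4u is an integer, which exhibits the divisibility.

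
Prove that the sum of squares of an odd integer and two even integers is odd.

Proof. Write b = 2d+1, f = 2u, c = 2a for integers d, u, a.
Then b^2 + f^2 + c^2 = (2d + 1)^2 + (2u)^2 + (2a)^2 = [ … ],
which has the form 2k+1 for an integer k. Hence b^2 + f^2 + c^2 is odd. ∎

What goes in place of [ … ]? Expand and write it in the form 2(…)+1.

2(2a^2 + 2d^2 + 2d + 2u^2) + 1

Expanding: (2d + 1)^2 + (2u)^2 + (2a)^2 = 4a^2 + 4d^2 + 4d + 4u^2 + 1.
Every term except the constant is even, so this is 2(2a^2 + 2d^2 + 2d + 2u^2) + 1,
and 2a^2 + 2d^2 + 2d + 2u^2 ∈ ℤ gives the required form.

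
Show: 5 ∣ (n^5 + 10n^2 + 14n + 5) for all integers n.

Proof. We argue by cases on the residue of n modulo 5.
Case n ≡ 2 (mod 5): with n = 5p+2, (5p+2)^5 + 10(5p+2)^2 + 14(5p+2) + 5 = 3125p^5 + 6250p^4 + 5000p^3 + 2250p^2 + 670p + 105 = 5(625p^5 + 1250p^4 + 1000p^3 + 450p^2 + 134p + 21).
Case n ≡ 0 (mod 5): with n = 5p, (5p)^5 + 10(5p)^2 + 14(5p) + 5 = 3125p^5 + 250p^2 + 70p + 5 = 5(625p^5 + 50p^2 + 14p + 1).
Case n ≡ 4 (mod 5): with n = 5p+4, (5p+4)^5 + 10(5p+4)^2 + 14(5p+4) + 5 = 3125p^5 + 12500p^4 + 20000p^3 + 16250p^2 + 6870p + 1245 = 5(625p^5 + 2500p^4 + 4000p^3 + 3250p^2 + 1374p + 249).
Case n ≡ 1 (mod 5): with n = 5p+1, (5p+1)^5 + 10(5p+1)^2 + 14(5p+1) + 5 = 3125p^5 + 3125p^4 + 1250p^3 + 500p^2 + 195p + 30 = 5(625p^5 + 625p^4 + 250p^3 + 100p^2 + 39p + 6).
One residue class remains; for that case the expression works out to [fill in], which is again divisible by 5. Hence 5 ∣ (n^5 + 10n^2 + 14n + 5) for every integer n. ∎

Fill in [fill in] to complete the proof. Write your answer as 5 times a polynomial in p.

5(625p^5 + 1875p^4 + 2250p^3 + 1400p^2 + 479p + 76)

The residues treated are {2, 0, 4, 1}, so the missing case is n ≡ 3 (mod 5); write n = 5p+3.
Then (5p+3)^5 + 10(5p+3)^2 + 14(5p+3) + 5 = 3125p^5 + 9375p^4 + 11250p^3 + 7000p^2 + 2395p + 380 = 5(625p^5 + 1875p^4 + 2250p^3 + 1400p^2 + 479p + 76).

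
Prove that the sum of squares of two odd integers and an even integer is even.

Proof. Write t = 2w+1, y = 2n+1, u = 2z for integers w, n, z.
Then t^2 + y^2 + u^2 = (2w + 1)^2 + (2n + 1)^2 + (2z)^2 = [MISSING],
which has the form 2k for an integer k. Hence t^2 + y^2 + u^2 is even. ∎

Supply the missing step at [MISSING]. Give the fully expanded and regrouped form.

(2w + 1)^2 + (2n + 1)^2 + (2z)^2 = 4n^2 + 4n + 4w^2 + 4w + 4z^2 + 2
= 2(2n^2 + 2n + 2w^2 + 2w + 2z^2 + 1).
Since 2n^2 + 2n + 2w^2 + 2w + 2z^2 + 1 is an integer, the sum of squares is of the form 2k for an integer k.

2(2n^2 + 2n + 2w^2 + 2w + 2z^2 + 1)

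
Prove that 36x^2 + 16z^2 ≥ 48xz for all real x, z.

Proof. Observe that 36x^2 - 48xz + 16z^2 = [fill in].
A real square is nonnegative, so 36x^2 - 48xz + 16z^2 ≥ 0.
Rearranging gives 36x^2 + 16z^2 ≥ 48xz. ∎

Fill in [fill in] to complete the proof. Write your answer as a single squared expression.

36x^2 - 48xz + 16z^2 is a perfect-square trinomial: the outer terms are (6x)^2 and (4z)^2, and the cross term is -2·6x·4z.
So 36x^2 - 48xz + 16z^2 = (6x - 4z)^2 ≥ 0.

(6x - 4z)^2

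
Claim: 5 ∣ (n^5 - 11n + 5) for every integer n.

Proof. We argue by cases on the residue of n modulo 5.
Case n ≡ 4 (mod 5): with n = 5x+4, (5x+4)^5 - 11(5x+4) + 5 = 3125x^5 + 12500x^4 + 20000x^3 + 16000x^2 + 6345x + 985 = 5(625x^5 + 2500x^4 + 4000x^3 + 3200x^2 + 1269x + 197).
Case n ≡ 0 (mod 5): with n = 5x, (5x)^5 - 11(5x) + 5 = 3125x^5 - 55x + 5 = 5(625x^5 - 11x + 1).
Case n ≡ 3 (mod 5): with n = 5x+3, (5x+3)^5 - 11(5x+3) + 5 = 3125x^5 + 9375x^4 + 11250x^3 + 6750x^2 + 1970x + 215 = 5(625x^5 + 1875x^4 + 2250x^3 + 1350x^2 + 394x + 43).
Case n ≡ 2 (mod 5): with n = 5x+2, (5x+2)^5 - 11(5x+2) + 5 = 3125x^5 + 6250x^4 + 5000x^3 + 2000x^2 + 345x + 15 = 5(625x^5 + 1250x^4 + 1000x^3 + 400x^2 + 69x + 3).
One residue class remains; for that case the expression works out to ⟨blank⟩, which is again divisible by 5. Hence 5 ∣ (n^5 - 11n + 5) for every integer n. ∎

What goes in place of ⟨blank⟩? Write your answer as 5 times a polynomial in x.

The residues treated are {4, 0, 3, 2}, so the missing case is n ≡ 1 (mod 5); write n = 5x+1.
Then (5x+1)^5 - 11(5x+1) + 5 = 3125x^5 + 3125x^4 + 1250x^3 + 250x^2 - 30x - 5 = 5(625x^5 + 625x^4 + 250x^3 + 50x^2 - 6x - 1).

5(625x^5 + 625x^4 + 250x^3 + 50x^2 - 6x - 1)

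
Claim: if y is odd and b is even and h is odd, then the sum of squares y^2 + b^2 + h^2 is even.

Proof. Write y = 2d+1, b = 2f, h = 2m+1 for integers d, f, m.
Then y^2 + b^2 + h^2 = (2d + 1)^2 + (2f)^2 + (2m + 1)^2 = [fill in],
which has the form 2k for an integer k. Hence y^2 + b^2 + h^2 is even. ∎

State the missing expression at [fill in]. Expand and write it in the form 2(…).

2(2d^2 + 2d + 2f^2 + 2m^2 + 2m + 1)

Expanding: (2d + 1)^2 + (2f)^2 + (2m + 1)^2 = 4d^2 + 4d + 4f^2 + 4m^2 + 4m + 2.
Every term is even; pulling out the factor of 2 gives 2(2d^2 + 2d + 2f^2 + 2m^2 + 2m + 1).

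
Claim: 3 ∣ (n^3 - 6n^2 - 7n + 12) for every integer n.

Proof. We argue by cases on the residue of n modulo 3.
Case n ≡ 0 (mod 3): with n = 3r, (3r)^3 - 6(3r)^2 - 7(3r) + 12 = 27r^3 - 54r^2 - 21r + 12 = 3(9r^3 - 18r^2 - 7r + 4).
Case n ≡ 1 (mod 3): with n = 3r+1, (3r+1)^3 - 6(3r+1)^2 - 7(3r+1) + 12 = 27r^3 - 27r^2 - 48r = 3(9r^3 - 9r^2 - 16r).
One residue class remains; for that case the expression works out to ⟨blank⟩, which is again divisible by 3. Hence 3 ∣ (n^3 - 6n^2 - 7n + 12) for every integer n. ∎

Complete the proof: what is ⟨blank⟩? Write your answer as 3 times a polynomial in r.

3(9r^3 - 19r - 6)

Only n ≡ 2 (mod 3) is unaccounted for. Put n = 3r+2:
(3r+2)^3 - 6(3r+2)^2 - 7(3r+2) + 12 expands to 27r^3 - 57r - 18,
and factoring out 3 leaves 3(9r^3 - 19r - 6).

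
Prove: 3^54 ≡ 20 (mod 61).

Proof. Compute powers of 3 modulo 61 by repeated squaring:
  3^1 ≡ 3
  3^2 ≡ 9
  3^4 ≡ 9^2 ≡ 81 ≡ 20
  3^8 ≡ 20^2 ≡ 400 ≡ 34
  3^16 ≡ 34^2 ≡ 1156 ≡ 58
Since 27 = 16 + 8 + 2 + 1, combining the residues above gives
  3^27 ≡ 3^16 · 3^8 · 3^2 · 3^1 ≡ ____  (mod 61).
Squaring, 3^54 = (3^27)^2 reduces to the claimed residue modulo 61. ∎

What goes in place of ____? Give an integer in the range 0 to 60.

Multiply the listed residues: 58 · 34 · 9 · 3 = 1972 → 17748 → 53244.
Reducing modulo 61: 53244 = 872·61 + 52, so 3^27 ≡ 52.

52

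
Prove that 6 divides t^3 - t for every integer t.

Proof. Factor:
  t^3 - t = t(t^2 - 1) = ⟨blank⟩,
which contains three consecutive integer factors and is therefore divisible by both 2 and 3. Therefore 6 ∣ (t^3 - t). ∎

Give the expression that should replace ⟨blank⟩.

(t - 1)t(t + 1)

t(t^2 - 1) = t(t - 1)(t + 1) = (t - 1)t(t + 1).
These three factors are consecutive integers, so their product is divisible by 6.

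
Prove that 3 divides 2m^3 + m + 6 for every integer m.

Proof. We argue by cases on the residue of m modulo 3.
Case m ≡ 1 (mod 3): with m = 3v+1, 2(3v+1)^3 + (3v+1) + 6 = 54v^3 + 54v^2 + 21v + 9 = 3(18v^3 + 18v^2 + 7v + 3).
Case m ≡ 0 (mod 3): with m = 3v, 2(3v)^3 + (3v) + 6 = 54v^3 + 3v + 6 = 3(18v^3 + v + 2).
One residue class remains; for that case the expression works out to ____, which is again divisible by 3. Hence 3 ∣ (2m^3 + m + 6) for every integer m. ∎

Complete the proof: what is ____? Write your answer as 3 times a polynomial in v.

3(18v^3 + 36v^2 + 25v + 8)

Only m ≡ 2 (mod 3) is unaccounted for. Put m = 3v+2:
2(3v+2)^3 + (3v+2) + 6 expands to 54v^3 + 108v^2 + 75v + 24,
and factoring out 3 leaves 3(18v^3 + 36v^2 + 25v + 8).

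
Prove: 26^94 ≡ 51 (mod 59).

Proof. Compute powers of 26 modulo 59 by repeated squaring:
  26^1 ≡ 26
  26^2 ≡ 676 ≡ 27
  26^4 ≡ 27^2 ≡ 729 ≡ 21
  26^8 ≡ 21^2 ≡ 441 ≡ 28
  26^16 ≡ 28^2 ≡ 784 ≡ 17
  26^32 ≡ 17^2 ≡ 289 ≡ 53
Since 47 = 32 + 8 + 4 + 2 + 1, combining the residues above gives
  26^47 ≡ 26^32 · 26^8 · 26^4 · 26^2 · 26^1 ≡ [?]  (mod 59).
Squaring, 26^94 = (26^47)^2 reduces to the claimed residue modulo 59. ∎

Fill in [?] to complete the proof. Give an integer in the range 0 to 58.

26^32 · 26^8 · 26^4 · 26^2 · 26^1 ≡ 53 · 28 · 21 · 27 · 26 = 21877128.
21877128 mod 59 = 46, so 26^47 ≡ 46 (mod 59).

46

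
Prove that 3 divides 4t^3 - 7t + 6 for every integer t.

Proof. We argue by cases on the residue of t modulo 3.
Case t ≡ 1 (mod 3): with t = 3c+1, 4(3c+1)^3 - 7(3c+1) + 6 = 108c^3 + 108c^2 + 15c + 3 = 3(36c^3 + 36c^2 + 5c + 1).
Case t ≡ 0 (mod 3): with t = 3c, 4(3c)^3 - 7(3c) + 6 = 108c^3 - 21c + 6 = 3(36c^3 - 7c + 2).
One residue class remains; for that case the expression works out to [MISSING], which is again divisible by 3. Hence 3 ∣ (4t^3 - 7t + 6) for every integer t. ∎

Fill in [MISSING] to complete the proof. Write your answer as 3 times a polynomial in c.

Only t ≡ 2 (mod 3) is unaccounted for. Put t = 3c+2:
4(3c+2)^3 - 7(3c+2) + 6 expands to 108c^3 + 216c^2 + 123c + 24,
and factoring out 3 leaves 3(36c^3 + 72c^2 + 41c + 8).

3(36c^3 + 72c^2 + 41c + 8)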